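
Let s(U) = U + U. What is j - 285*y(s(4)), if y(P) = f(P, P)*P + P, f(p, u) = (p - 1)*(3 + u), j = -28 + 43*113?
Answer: -173009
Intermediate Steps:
s(U) = 2*U
j = 4831 (j = -28 + 4859 = 4831)
f(p, u) = (-1 + p)*(3 + u)
y(P) = P + P*(-3 + P**2 + 2*P) (y(P) = (-3 - P + 3*P + P*P)*P + P = (-3 - P + 3*P + P**2)*P + P = (-3 + P**2 + 2*P)*P + P = P*(-3 + P**2 + 2*P) + P = P + P*(-3 + P**2 + 2*P))
j - 285*y(s(4)) = 4831 - 285*(2*4)*(-2 + (2*4)**2 + 2*(2*4)) = 4831 - 285*8*(-2 + 8**2 + 2*8) = 4831 - 285*8*(-2 + 64 + 16) = 4831 - 285*8*78 = 4831 - 285*624 = 4831 - 1*177840 = 4831 - 177840 = -173009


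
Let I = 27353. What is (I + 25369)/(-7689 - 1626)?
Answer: -5858/1035 ≈ -5.6599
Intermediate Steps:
(I + 25369)/(-7689 - 1626) = (27353 + 25369)/(-7689 - 1626) = 52722/(-9315) = 52722*(-1/9315) = -5858/1035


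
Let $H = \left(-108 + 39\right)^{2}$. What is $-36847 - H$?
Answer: $-41608$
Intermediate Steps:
$H = 4761$ ($H = \left(-69\right)^{2} = 4761$)
$-36847 - H = -36847 - 4761 = -41608$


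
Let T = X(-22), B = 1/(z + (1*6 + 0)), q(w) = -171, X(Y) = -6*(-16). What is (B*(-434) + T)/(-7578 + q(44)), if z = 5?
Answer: -622/85239 ≈ -0.0072971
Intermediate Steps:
X(Y) = 96
B = 1/11 (B = 1/(5 + (1*6 + 0)) = 1/(5 + (6 + 0)) = 1/(5 + 6) = 1/11 ≈ 0.090909)
T = 96
(B*(-434) + T)/(-7578 + q(44)) = ((1/11)*(-434) + 96)/(-7578 - 171) = (-434/11 + 96)/(-7749) = (622/11)*(-1/7749) = -622/85239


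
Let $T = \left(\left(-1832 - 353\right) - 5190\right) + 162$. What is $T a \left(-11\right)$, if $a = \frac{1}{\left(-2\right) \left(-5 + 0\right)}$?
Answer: $\frac{79343}{10} \approx 7934.3$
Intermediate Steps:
$a = \frac{1}{10}$ ($a = \frac{1}{\left(-2\right) \left(-5\right)} = \frac{1}{10} \approx 0.1$)
$T = -7213$ ($T = \left(\left(-1832 - 353\right) - 5190\right) + 162 = \left(-2185 - 5190\right) + 162 = -7375 + 162 = -7213$)
$T a \left(-11\right) = - 7213 \cdot \frac{1}{10} \left(-11\right) = \left(-7213\right) \left(- \frac{11}{10}\right) = \frac{79343}{10}$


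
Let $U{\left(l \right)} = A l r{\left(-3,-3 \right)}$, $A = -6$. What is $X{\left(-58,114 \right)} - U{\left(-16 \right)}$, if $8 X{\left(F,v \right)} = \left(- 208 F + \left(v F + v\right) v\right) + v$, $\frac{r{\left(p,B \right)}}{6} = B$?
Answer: $- \frac{357385}{4} \approx -89346.0$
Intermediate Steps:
$r{\left(p,B \right)} = 6 B$
$X{\left(F,v \right)} = - 26 F + \frac{v}{8} + \frac{v \left(v + F v\right)}{8}$ ($X{\left(F,v \right)} = \frac{\left(- 208 F + \left(v F + v\right) v\right) + v}{8} = \frac{\left(- 208 F + \left(F v + v\right) v\right) + v}{8} = \frac{\left(- 208 F + \left(v + F v\right) v\right) + v}{8} = \frac{\left(- 208 F + v \left(v + F v\right)\right) + v}{8} = \frac{v - 208 F + v \left(v + F v\right)}{8} = - 26 F + \frac{v}{8} + \frac{v \left(v + F v\right)}{8}$)
$U{\left(l \right)} = 108 l$ ($U{\left(l \right)} = - 6 l 6 \left(-3\right) = - 6 l \left(-18\right) = 108 l$)
$X{\left(-58,114 \right)} - U{\left(-16 \right)} = \left(\left(-26\right) \left(-58\right) + \frac{1}{8} \cdot 114 + \frac{114^{2}}{8} + \frac{1}{8} \left(-58\right) 114^{2}\right) - 108 \left(-16\right) = \left(1508 + \frac{57}{4} + \frac{1}{8} \cdot 12996 + \frac{1}{8} \left(-58\right) 12996\right) - -1728 = \left(1508 + \frac{57}{4} + \frac{3249}{2} - 94221\right) + 1728 = - \frac{364297}{4} + 1728 = - \frac{357385}{4}$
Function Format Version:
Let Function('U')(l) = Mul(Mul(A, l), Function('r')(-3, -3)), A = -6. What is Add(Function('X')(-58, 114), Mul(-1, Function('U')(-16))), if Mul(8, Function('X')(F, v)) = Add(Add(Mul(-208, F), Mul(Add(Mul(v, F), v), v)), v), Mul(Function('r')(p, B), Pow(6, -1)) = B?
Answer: Rational(-357385, 4) ≈ -89346.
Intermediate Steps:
Function('r')(p, B) = Mul(6, B)
Function('X')(F, v) = Add(Mul(-26, F), Mul(Rational(1, 8), v), Mul(Rational(1, 8), v, Add(v, Mul(F, v)))) (Function('X')(F, v) = Mul(Rational(1, 8), Add(Add(Mul(-208, F), Mul(Add(Mul(v, F), v), v)), v)) = Mul(Rational(1, 8), Add(Add(Mul(-208, F), Mul(Add(Mul(F, v), v), v)), v)) = Mul(Rational(1, 8), Add(Add(Mul(-208, F), Mul(Add(v, Mul(F, v)), v)), v)) = Mul(Rational(1, 8), Add(Add(Mul(-208, F), Mul(v, Add(v, Mul(F, v)))), v)) = Mul(Rational(1, 8), Add(v, Mul(-208, F), Mul(v, Add(v, Mul(F, v))))) = Add(Mul(-26, F), Mul(Rational(1, 8), v), Mul(Rational(1, 8), v, Add(v, Mul(F, v)))))
Function('U')(l) = Mul(108, l) (Function('U')(l) = Mul(Mul(-6, l), Mul(6, -3)) = Mul(Mul(-6, l), -18) = Mul(108, l))
Add(Function('X')(-58, 114), Mul(-1, Function('U')(-16))) = Add(Add(Mul(-26, -58), Mul(Rational(1, 8), 114), Mul(Rational(1, 8), Pow(114, 2)), Mul(Rational(1, 8), -58, Pow(114, 2))), Mul(-1, Mul(108, -16))) = Add(Add(1508, Rational(57, 4), Mul(Rational(1, 8), 12996), Mul(Rational(1, 8), -58, 12996)), Mul(-1, -1728)) = Add(Add(1508, Rational(57, 4), Rational(3249, 2), -94221), 1728) = Add(Rational(-364297, 4), 1728) = Rational(-357385, 4)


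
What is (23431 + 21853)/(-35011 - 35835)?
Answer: -22642/35423 ≈ -0.63919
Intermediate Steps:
(23431 + 21853)/(-35011 - 35835) = 45284/(-70846) = 45284*(-1/70846) = -22642/35423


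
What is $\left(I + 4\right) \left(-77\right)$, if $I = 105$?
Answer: $-8393$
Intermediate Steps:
$\left(I + 4\right) \left(-77\right) = \left(105 + 4\right) \left(-77\right) = 109 \left(-77\right) = -8393$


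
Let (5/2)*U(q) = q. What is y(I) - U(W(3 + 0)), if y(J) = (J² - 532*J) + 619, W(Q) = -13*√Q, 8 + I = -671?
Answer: 822888 + 26*√3/5 ≈ 8.2290e+5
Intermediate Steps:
I = -679 (I = -8 - 671 = -679)
U(q) = 2*q/5
y(J) = 619 + J² - 532*J
y(I) - U(W(3 + 0)) = (619 + (-679)² - 532*(-679)) - 2*(-13*√(3 + 0))/5 = (619 + 461041 + 361228) - 2*(-13*√3)/5 = 822888 - (-26)*√3/5 = 822888 + 26*√3/5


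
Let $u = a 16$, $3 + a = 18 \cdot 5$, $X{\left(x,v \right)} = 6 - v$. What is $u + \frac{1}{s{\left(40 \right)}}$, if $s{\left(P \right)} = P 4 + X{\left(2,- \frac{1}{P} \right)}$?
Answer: $\frac{9244312}{6641} \approx 1392.0$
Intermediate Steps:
$a = 87$ ($a = -3 + 18 \cdot 5 = -3 + 90 = 87$)
$s{\left(P \right)} = 6 + \frac{1}{P} + 4 P$ ($s{\left(P \right)} = P 4 + \left(6 - - \frac{1}{P}\right) = 4 P + \left(6 + \frac{1}{P}\right) = 6 + \frac{1}{P} + 4 P$)
$u = 1392$ ($u = 87 \cdot 16 = 1392$)
$u + \frac{1}{s{\left(40 \right)}} = 1392 + \frac{1}{6 + \frac{1}{40} + 4 \cdot 40} = 1392 + \frac{1}{6 + \frac{1}{40} + 160} = 1392 + \frac{1}{\frac{6641}{40}} = 1392 + \frac{40}{6641} = \frac{9244312}{6641}$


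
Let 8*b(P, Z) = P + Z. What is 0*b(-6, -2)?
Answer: 0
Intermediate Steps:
b(P, Z) = P/8 + Z/8 (b(P, Z) = (P + Z)/8 = P/8 + Z/8)
0*b(-6, -2) = 0*((1/8)*(-6) + (1/8)*(-2)) = 0*(-3/4 - 1/4) = 0*(-1) = 0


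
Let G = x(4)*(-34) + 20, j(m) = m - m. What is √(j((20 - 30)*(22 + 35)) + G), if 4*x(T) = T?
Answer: I*√14 ≈ 3.7417*I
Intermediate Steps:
x(T) = T/4
j(m) = 0
G = -14 (G = ((¼)*4)*(-34) + 20 = 1*(-34) + 20 = -34 + 20 = -14)
√(j((20 - 30)*(22 + 35)) + G) = √(0 - 14) = √(-14) = I*√14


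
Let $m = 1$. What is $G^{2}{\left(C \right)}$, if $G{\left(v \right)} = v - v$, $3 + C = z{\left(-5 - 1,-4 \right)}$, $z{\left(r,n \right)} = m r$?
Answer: $0$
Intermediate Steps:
$z{\left(r,n \right)} = r$ ($z{\left(r,n \right)} = 1 r = r$)
$C = -9$ ($C = -3 - 6 = -9$)
$G{\left(v \right)} = 0$
$G^{2}{\left(C \right)} = 0^{2} = 0$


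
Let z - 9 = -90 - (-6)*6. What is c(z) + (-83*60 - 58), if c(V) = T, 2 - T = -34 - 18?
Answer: -4984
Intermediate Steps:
T = 54 (T = 2 - (-34 - 18) = 2 - 1*(-52) = 2 + 52 = 54)
z = -45 (z = 9 + (-90 - (-6)*6) = 9 + (-90 - 1*(-36)) = 9 + (-90 + 36) = 9 - 54 = -45)
c(V) = 54
c(z) + (-83*60 - 58) = 54 + (-83*60 - 58) = 54 + (-4980 - 58) = 54 - 5038 = -4984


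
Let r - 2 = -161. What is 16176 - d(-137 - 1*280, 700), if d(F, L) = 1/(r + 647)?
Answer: 7893887/488 ≈ 16176.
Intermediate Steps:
r = -159 (r = 2 - 161 = -159)
d(F, L) = 1/488 (d(F, L) = 1/(-159 + 647) = 1/488)
16176 - d(-137 - 1*280, 700) = 16176 - 1*1/488 = 16176 - 1/488 = 7893887/488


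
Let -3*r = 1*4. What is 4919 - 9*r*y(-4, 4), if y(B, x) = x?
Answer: 4967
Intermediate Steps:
r = -4/3 ≈ -1.3333
4919 - 9*r*y(-4, 4) = 4919 - 9*(-4/3)*4 = 4919 - (-12)*4 = 4919 - 1*(-48) = 4919 + 48 = 4967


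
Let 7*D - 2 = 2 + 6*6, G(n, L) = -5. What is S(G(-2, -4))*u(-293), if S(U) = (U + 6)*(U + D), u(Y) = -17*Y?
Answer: 24905/7 ≈ 3557.9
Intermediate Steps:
D = 40/7 (D = 2/7 + (2 + 6*6)/7 = 2/7 + (2 + 36)/7 = 2/7 + (⅐)*38 = 2/7 + 38/7 = 40/7 ≈ 5.7143)
S(U) = (6 + U)*(40/7 + U) (S(U) = (U + 6)*(U + 40/7) = (6 + U)*(40/7 + U))
S(G(-2, -4))*u(-293) = (240/7 + (-5)² + (82/7)*(-5))*(-17*(-293)) = (240/7 + 25 - 410/7)*4981 = (5/7)*4981 = 24905/7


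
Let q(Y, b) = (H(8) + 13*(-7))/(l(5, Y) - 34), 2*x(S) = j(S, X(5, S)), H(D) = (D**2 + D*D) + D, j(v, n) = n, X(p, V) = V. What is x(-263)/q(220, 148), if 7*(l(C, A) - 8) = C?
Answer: 15517/210 ≈ 73.891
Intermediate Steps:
l(C, A) = 8 + C/7
H(D) = D + 2*D**2 (H(D) = (D**2 + D**2) + D = 2*D**2 + D = D + 2*D**2)
x(S) = S/2
q(Y, b) = -105/59 (q(Y, b) = (8*(1 + 2*8) + 13*(-7))/((8 + (1/7)*5) - 34) = (8*(1 + 16) - 91)/((8 + 5/7) - 34) = (8*17 - 91)/(61/7 - 34) = (136 - 91)/(-177/7) = 45*(-7/177) = -105/59)
x(-263)/q(220, 148) = ((1/2)*(-263))/(-105/59) = -263/2*(-59/105) = 15517/210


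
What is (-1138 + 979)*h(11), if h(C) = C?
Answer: -1749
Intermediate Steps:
(-1138 + 979)*h(11) = (-1138 + 979)*11 = -159*11 = -1749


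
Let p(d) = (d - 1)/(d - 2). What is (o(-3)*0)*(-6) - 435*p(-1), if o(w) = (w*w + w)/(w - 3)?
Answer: -290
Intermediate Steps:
o(w) = (w + w²)/(-3 + w) (o(w) = (w² + w)/(-3 + w) = (w + w²)/(-3 + w))
p(d) = (-1 + d)/(-2 + d)
(o(-3)*0)*(-6) - 435*p(-1) = (-3*(1 - 3)/(-3 - 3)*0)*(-6) - 435*(-1 - 1)/(-2 - 1) = (-3*(-2)/(-6)*0)*(-6) - 435*(-2)/(-3) = (-3*(-⅙)*(-2)*0)*(-6) - (-145)*(-2) = -1*0*(-6) - 435*⅔ = 0*(-6) - 290 = 0 - 290 = -290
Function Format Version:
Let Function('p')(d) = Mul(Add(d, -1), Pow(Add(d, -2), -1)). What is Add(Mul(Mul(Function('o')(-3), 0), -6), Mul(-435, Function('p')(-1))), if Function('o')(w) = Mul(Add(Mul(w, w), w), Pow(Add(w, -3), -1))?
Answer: -290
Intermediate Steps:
Function('o')(w) = Mul(Pow(Add(-3, w), -1), Add(w, Pow(w, 2))) (Function('o')(w) = Mul(Add(Pow(w, 2), w), Pow(Add(-3, w), -1)) = Mul(Add(w, Pow(w, 2)), Pow(Add(-3, w), -1)) = Mul(Pow(Add(-3, w), -1), Add(w, Pow(w, 2))))
Function('p')(d) = Mul(Pow(Add(-2, d), -1), Add(-1, d)) (Function('p')(d) = Mul(Add(-1, d), Pow(Add(-2, d), -1)) = Mul(Pow(Add(-2, d), -1), Add(-1, d)))
Add(Mul(Mul(Function('o')(-3), 0), -6), Mul(-435, Function('p')(-1))) = Add(Mul(Mul(Mul(-3, Pow(Add(-3, -3), -1), Add(1, -3)), 0), -6), Mul(-435, Mul(Pow(Add(-2, -1), -1), Add(-1, -1)))) = Add(Mul(Mul(Mul(-3, Pow(-6, -1), -2), 0), -6), Mul(-435, Mul(Pow(-3, -1), -2))) = Add(Mul(Mul(Mul(-3, Rational(-1, 6), -2), 0), -6), Mul(-435, Mul(Rational(-1, 3), -2))) = Add(Mul(Mul(-1, 0), -6), Mul(-435, Rational(2, 3))) = Add(Mul(0, -6), -290) = Add(0, -290) = -290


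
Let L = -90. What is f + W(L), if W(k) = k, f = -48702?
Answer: -48792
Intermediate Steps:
f + W(L) = -48702 - 90 = -48792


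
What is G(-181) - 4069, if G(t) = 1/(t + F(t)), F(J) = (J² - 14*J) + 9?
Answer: -142915486/35123 ≈ -4069.0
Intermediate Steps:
F(J) = 9 + J² - 14*J
G(t) = 1/(9 + t² - 13*t) (G(t) = 1/(t + (9 + t² - 14*t)) = 1/(9 + t² - 13*t))
G(-181) - 4069 = 1/(9 + (-181)² - 13*(-181)) - 4069 = 1/(9 + 32761 + 2353) - 4069 = 1/35123 - 4069 = -142915486/35123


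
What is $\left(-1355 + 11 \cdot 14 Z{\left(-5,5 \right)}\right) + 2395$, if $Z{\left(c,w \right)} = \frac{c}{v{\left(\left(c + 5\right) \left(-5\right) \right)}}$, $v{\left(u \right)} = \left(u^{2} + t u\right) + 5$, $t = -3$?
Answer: $886$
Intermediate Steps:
$v{\left(u \right)} = 5 + u^{2} - 3 u$ ($v{\left(u \right)} = \left(u^{2} - 3 u\right) + 5 = 5 + u^{2} - 3 u$)
$Z{\left(c,w \right)} = \frac{c}{80 + \left(-25 - 5 c\right)^{2} + 15 c}$ ($Z{\left(c,w \right)} = \frac{c}{5 + \left(\left(c + 5\right) \left(-5\right)\right)^{2} - 3 \left(c + 5\right) \left(-5\right)} = \frac{c}{5 + \left(\left(5 + c\right) \left(-5\right)\right)^{2} - 3 \left(5 + c\right) \left(-5\right)} = \frac{c}{5 + \left(-25 - 5 c\right)^{2} - 3 \left(-25 - 5 c\right)} = \frac{c}{5 + \left(-25 - 5 c\right)^{2} + \left(75 + 15 c\right)} = \frac{c}{80 + \left(-25 - 5 c\right)^{2} + 15 c}$)
$\left(-1355 + 11 \cdot 14 Z{\left(-5,5 \right)}\right) + 2395 = \left(-1355 + 11 \cdot 14 \cdot \frac{1}{5} \left(-5\right) \frac{1}{141 + 5 \left(-5\right)^{2} + 53 \left(-5\right)}\right) + 2395 = \left(-1355 + 154 \cdot \frac{1}{5} \left(-5\right) \frac{1}{141 + 5 \cdot 25 - 265}\right) + 2395 = \left(-1355 + 154 \cdot \frac{1}{5} \left(-5\right) \frac{1}{141 + 125 - 265}\right) + 2395 = \left(-1355 + 154 \cdot \frac{1}{5} \left(-5\right) 1^{-1}\right) + 2395 = \left(-1355 + 154 \cdot \frac{1}{5} \left(-5\right) 1\right) + 2395 = \left(-1355 + 154 \left(-1\right)\right) + 2395 = \left(-1355 - 154\right) + 2395 = -1509 + 2395 = 886$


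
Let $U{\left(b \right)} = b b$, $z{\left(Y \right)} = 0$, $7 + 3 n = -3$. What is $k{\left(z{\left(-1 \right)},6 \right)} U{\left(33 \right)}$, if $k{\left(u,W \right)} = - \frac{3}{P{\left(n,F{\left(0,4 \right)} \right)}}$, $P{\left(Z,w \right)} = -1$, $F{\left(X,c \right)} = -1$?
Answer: $3267$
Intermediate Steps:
$n = - \frac{10}{3}$ ($n = - \frac{7}{3} + \frac{1}{3} \left(-3\right) = - \frac{7}{3} - 1 = - \frac{10}{3} \approx -3.3333$)
$U{\left(b \right)} = b^{2}$
$k{\left(u,W \right)} = 3$ ($k{\left(u,W \right)} = - \frac{3}{-1} = \left(-3\right) \left(-1\right) = 3$)
$k{\left(z{\left(-1 \right)},6 \right)} U{\left(33 \right)} = 3 \cdot 33^{2} = 3 \cdot 1089 = 3267$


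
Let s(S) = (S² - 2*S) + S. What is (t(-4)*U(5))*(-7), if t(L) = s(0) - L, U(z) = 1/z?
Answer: -28/5 ≈ -5.6000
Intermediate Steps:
s(S) = S² - S
t(L) = -L (t(L) = 0*(-1 + 0) - L = 0*(-1) - L = 0 - L = -L)
(t(-4)*U(5))*(-7) = (-1*(-4)/5)*(-7) = (4*(⅕))*(-7) = (⅘)*(-7) = -28/5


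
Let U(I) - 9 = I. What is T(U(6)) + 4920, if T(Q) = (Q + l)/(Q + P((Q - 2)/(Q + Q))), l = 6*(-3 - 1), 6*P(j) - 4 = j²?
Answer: 417014880/84769 ≈ 4919.4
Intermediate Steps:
P(j) = ⅔ + j²/6
U(I) = 9 + I
l = -24 (l = 6*(-4) = -24)
T(Q) = (-24 + Q)/(⅔ + Q + (-2 + Q)²/(24*Q²)) (T(Q) = (Q - 24)/(Q + (⅔ + ((Q - 2)/(Q + Q))²/6)) = (-24 + Q)/(Q + (⅔ + ((-2 + Q)/((2*Q)))²/6)) = (-24 + Q)/(Q + (⅔ + ((-2 + Q)*(1/(2*Q)))²/6)) = (-24 + Q)/(Q + (⅔ + ((-2 + Q)/(2*Q))²/6)) = (-24 + Q)/(Q + (⅔ + ((-2 + Q)²/(4*Q²))/6)) = (-24 + Q)/(Q + (⅔ + (-2 + Q)²/(24*Q²))) = (-24 + Q)/(⅔ + Q + (-2 + Q)²/(24*Q²)))
T(U(6)) + 4920 = 24*(9 + 6)²*(-24 + (9 + 6))/((-2 + (9 + 6))² + 16*(9 + 6)² + 24*(9 + 6)³) + 4920 = 24*15²*(-24 + 15)/((-2 + 15)² + 16*15² + 24*15³) + 4920 = 24*225*(-9)/(13² + 16*225 + 24*3375) + 4920 = 24*225*(-9)/(169 + 3600 + 81000) + 4920 = 24*225*(-9)/84769 + 4920 = 24*225*(1/84769)*(-9) + 4920 = -48600/84769 + 4920 = 417014880/84769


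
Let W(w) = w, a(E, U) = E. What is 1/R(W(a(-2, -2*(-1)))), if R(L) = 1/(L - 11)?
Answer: -13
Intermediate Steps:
R(L) = 1/(-11 + L)
1/R(W(a(-2, -2*(-1)))) = 1/(1/(-11 - 2)) = 1/(1/(-13)) = 1/(-1/13) = -13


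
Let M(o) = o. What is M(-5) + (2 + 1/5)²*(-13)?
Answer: -1698/25 ≈ -67.920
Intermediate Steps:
M(-5) + (2 + 1/5)²*(-13) = -5 + (2 + 1/5)²*(-13) = -5 + (2 + ⅕)²*(-13) = -5 + (11/5)²*(-13) = -5 + (121/25)*(-13) = -5 - 1573/25 = -1698/25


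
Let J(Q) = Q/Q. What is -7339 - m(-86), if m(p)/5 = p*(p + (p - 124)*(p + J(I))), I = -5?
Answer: 7631181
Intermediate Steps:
J(Q) = 1
m(p) = 5*p*(p + (1 + p)*(-124 + p)) (m(p) = 5*(p*(p + (p - 124)*(p + 1))) = 5*(p*(p + (-124 + p)*(1 + p))) = 5*(p*(p + (1 + p)*(-124 + p))) = 5*p*(p + (1 + p)*(-124 + p)))
-7339 - m(-86) = -7339 - 5*(-86)*(-124 + (-86)² - 122*(-86)) = -7339 - 5*(-86)*(-124 + 7396 + 10492) = -7339 - 5*(-86)*17764 = -7339 - 1*(-7638520) = -7339 + 7638520 = 7631181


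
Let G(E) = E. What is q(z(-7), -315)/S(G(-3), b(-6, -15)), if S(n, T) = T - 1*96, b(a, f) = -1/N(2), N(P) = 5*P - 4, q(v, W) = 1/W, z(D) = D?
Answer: 2/60585 ≈ 3.3011e-5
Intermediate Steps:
N(P) = -4 + 5*P
b(a, f) = -⅙ (b(a, f) = -1/(-4 + 5*2) = -1/(-4 + 10) = -1/6 = -1*⅙ = -⅙)
S(n, T) = -96 + T (S(n, T) = T - 96 = -96 + T)
q(z(-7), -315)/S(G(-3), b(-6, -15)) = 1/((-315)*(-96 - ⅙)) = -1/(315*(-577/6)) = -1/315*(-6/577) = 2/60585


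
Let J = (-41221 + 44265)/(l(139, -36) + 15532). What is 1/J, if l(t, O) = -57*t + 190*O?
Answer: 769/3044 ≈ 0.25263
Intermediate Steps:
J = 3044/769 (J = (-41221 + 44265)/((-57*139 + 190*(-36)) + 15532) = 3044/((-7923 - 6840) + 15532) = 3044/(-14763 + 15532) = 3044/769 ≈ 3.9584)
1/J = 1/(3044/769) = 769/3044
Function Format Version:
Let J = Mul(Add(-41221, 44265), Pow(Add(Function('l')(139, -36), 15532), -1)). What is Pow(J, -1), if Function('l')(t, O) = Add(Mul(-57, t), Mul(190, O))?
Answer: Rational(769, 3044) ≈ 0.25263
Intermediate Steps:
J = Rational(3044, 769) (J = Mul(Add(-41221, 44265), Pow(Add(Add(Mul(-57, 139), Mul(190, -36)), 15532), -1)) = Mul(3044, Pow(Add(Add(-7923, -6840), 15532), -1)) = Mul(3044, Pow(Add(-14763, 15532), -1)) = Mul(3044, Pow(769, -1)) = Mul(3044, Rational(1, 769)) = Rational(3044, 769) ≈ 3.9584)
Pow(J, -1) = Pow(Rational(3044, 769), -1) = Rational(769, 3044)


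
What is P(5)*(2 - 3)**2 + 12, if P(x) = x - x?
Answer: 12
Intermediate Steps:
P(x) = 0
P(5)*(2 - 3)**2 + 12 = 0*(2 - 3)**2 + 12 = 0*(-1)**2 + 12 = 0*1 + 12 = 0 + 12 = 12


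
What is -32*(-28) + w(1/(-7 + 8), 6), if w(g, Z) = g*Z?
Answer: 902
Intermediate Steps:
w(g, Z) = Z*g
-32*(-28) + w(1/(-7 + 8), 6) = -32*(-28) + 6/(-7 + 8) = 896 + 6/1 = 896 + 6*1 = 896 + 6 = 902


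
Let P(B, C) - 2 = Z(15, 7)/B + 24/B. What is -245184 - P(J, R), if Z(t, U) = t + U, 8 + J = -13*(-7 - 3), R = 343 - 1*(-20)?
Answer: -14956369/61 ≈ -2.4519e+5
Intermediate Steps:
R = 363 (R = 343 + 20 = 363)
J = 122 (J = -8 - 13*(-7 - 3) = -8 - 13*(-10) = -8 + 130 = 122)
Z(t, U) = U + t
P(B, C) = 2 + 46/B (P(B, C) = 2 + ((7 + 15)/B + 24/B) = 2 + (22/B + 24/B) = 2 + 46/B)
-245184 - P(J, R) = -245184 - (2 + 46/122) = -245184 - (2 + 46*(1/122)) = -245184 - (2 + 23/61) = -245184 - 1*145/61 = -245184 - 145/61 = -14956369/61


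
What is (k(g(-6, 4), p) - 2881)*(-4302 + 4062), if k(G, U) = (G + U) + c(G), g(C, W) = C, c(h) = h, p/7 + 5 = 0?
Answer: 702720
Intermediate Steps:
p = -35 (p = -35 + 7*0 = -35 + 0 = -35)
k(G, U) = U + 2*G (k(G, U) = (G + U) + G = U + 2*G)
(k(g(-6, 4), p) - 2881)*(-4302 + 4062) = ((-35 + 2*(-6)) - 2881)*(-4302 + 4062) = ((-35 - 12) - 2881)*(-240) = (-47 - 2881)*(-240) = -2928*(-240) = 702720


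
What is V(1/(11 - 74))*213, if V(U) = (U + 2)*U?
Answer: -8875/1323 ≈ -6.7082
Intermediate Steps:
V(U) = U*(2 + U) (V(U) = (2 + U)*U = U*(2 + U))
V(1/(11 - 74))*213 = ((2 + 1/(11 - 74))/(11 - 74))*213 = ((2 + 1/(-63))/(-63))*213 = -(2 - 1/63)/63*213 = -1/63*125/63*213 = -125/3969*213 = -8875/1323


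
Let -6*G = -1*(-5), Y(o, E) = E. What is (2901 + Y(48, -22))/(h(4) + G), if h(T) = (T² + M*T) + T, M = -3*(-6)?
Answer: 17274/547 ≈ 31.580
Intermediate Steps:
M = 18
G = -⅚ (G = -(-1)*(-5)/6 = -⅙*5 = -⅚ ≈ -0.83333)
h(T) = T² + 19*T (h(T) = (T² + 18*T) + T = T² + 19*T)
(2901 + Y(48, -22))/(h(4) + G) = (2901 - 22)/(4*(19 + 4) - ⅚) = 2879/(4*23 - ⅚) = 2879/(92 - ⅚) = 2879/(547/6) = 2879*(6/547) = 17274/547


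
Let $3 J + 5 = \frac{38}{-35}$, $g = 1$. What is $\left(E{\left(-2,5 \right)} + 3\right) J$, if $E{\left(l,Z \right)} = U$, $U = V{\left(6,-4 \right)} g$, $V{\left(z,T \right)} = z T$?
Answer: $\frac{213}{5} \approx 42.6$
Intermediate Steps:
$V{\left(z,T \right)} = T z$
$J = - \frac{71}{35}$ ($J = - \frac{5}{3} + \frac{38 \frac{1}{-35}}{3} = - \frac{5}{3} + \frac{38 \left(- \frac{1}{35}\right)}{3} = - \frac{5}{3} + \frac{1}{3} \left(- \frac{38}{35}\right) = - \frac{5}{3} - \frac{38}{105} = - \frac{71}{35} \approx -2.0286$)
$U = -24$ ($U = \left(-4\right) 6 \cdot 1 = \left(-24\right) 1 = -24$)
$E{\left(l,Z \right)} = -24$
$\left(E{\left(-2,5 \right)} + 3\right) J = \left(-24 + 3\right) \left(- \frac{71}{35}\right) = \left(-21\right) \left(- \frac{71}{35}\right) = \frac{213}{5}$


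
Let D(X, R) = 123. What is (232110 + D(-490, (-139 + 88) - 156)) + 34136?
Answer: 266369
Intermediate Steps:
(232110 + D(-490, (-139 + 88) - 156)) + 34136 = (232110 + 123) + 34136 = 232233 + 34136 = 266369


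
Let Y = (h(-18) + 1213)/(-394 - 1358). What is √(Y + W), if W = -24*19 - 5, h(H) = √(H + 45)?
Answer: √(-354291630 - 1314*√3)/876 ≈ 21.487*I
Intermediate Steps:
h(H) = √(45 + H)
W = -461 (W = -456 - 5 = -461)
Y = -1213/1752 - √3/584 (Y = (√(45 - 18) + 1213)/(-394 - 1358) = (√27 + 1213)/(-1752) = (3*√3 + 1213)*(-1/1752) = (1213 + 3*√3)*(-1/1752) = -1213/1752 - √3/584 ≈ -0.69532)
√(Y + W) = √((-1213/1752 - √3/584) - 461) = √(-808885/1752 - √3/584)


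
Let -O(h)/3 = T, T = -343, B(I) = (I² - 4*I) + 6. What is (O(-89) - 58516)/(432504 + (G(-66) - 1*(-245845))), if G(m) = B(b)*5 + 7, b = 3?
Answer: -57487/678371 ≈ -0.084743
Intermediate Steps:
B(I) = 6 + I² - 4*I
G(m) = 22 (G(m) = (6 + 3² - 4*3)*5 + 7 = (6 + 9 - 12)*5 + 7 = 3*5 + 7 = 15 + 7 = 22)
O(h) = 1029 (O(h) = -3*(-343) = 1029)
(O(-89) - 58516)/(432504 + (G(-66) - 1*(-245845))) = (1029 - 58516)/(432504 + (22 - 1*(-245845))) = -57487/(432504 + (22 + 245845)) = -57487/(432504 + 245867) = -57487/678371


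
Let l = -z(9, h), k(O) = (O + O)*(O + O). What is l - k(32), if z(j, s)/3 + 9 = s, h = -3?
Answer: -4060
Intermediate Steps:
z(j, s) = -27 + 3*s
k(O) = 4*O² (k(O) = (2*O)*(2*O) = 4*O²)
l = 36 (l = -(-27 + 3*(-3)) = -(-27 - 9) = -1*(-36) = 36)
l - k(32) = 36 - 4*32² = 36 - 4*1024 = 36 - 1*4096 = 36 - 4096 = -4060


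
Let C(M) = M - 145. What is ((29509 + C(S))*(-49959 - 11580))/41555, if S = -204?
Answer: -358895448/8311 ≈ -43183.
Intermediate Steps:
C(M) = -145 + M
((29509 + C(S))*(-49959 - 11580))/41555 = ((29509 + (-145 - 204))*(-49959 - 11580))/41555 = ((29509 - 349)*(-61539))*(1/41555) = (29160*(-61539))*(1/41555) = -1794477240*1/41555 = -358895448/8311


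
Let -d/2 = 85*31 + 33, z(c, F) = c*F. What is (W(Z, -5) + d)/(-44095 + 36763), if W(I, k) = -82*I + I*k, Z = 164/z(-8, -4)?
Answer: 46255/58656 ≈ 0.78858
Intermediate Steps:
z(c, F) = F*c
Z = 41/8 (Z = 164/((-4*(-8))) = 164/32 = 164*(1/32) = 41/8 ≈ 5.1250)
d = -5336 (d = -2*(85*31 + 33) = -2*(2635 + 33) = -2*2668 = -5336)
(W(Z, -5) + d)/(-44095 + 36763) = (41*(-82 - 5)/8 - 5336)/(-44095 + 36763) = ((41/8)*(-87) - 5336)/(-7332) = (-3567/8 - 5336)*(-1/7332) = -46255/8*(-1/7332) = 46255/58656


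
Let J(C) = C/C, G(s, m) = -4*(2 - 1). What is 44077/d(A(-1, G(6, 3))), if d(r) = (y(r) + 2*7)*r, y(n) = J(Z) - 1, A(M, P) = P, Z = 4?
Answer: -44077/56 ≈ -787.09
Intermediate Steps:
G(s, m) = -4 (G(s, m) = -4*1 = -4)
J(C) = 1
y(n) = 0 (y(n) = 1 - 1 = 0)
d(r) = 14*r (d(r) = (0 + 2*7)*r = (0 + 14)*r = 14*r)
44077/d(A(-1, G(6, 3))) = 44077/((14*(-4))) = 44077/(-56) = 44077*(-1/56) = -44077/56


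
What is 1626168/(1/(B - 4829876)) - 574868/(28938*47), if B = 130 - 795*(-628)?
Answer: -684132755057786614/97149 ≈ -7.0421e+12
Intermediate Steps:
B = 499390 (B = 130 + 499260 = 499390)
1626168/(1/(B - 4829876)) - 574868/(28938*47) = 1626168/(1/(499390 - 4829876)) - 574868/(28938*47) = 1626168/(1/(-4330486)) - 574868/1360086 = 1626168/(-1/4330486) - 574868*1/1360086 = 1626168*(-4330486) - 41062/97149 = -7042097757648 - 41062/97149 = -684132755057786614/97149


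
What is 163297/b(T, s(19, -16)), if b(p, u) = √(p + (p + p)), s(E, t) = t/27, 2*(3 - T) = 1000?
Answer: -163297*I*√1491/1491 ≈ -4229.0*I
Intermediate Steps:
T = -497 (T = 3 - ½*1000 = 3 - 500 = -497)
s(E, t) = t/27 (s(E, t) = t*(1/27) = t/27)
b(p, u) = √3*√p (b(p, u) = √(p + 2*p) = √(3*p) = √3*√p)
163297/b(T, s(19, -16)) = 163297/((√3*√(-497))) = 163297/((√3*(I*√497))) = 163297/((I*√1491)) = 163297*(-I*√1491/1491) = -163297*I*√1491/1491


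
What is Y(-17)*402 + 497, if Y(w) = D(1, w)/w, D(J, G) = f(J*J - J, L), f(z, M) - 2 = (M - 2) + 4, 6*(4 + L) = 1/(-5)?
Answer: 42312/85 ≈ 497.79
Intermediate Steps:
L = -121/30 (L = -4 + (1/(-5))/6 = -4 + (1*(-⅕))/6 = -4 + (⅙)*(-⅕) = -4 - 1/30 = -121/30 ≈ -4.0333)
f(z, M) = 4 + M (f(z, M) = 2 + ((M - 2) + 4) = 2 + ((-2 + M) + 4) = 2 + (2 + M) = 4 + M)
D(J, G) = -1/30 (D(J, G) = 4 - 121/30 = -1/30)
Y(w) = -1/(30*w)
Y(-17)*402 + 497 = -1/30/(-17)*402 + 497 = -1/30*(-1/17)*402 + 497 = (1/510)*402 + 497 = 67/85 + 497 = 42312/85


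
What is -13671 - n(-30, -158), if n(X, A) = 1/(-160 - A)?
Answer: -27341/2 ≈ -13671.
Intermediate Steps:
-13671 - n(-30, -158) = -13671 - (-1)/(160 - 158) = -13671 - (-1)/2 = -13671 - 1*(-½) = -13671 + ½ = -27341/2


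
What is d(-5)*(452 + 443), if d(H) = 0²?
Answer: 0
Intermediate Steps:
d(H) = 0
d(-5)*(452 + 443) = 0*(452 + 443) = 0*895 = 0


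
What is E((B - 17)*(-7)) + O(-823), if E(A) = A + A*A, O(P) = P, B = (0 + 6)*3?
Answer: -781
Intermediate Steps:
B = 18 (B = 6*3 = 18)
E(A) = A + A²
E((B - 17)*(-7)) + O(-823) = ((18 - 17)*(-7))*(1 + (18 - 17)*(-7)) - 823 = (1*(-7))*(1 + 1*(-7)) - 823 = -7*(1 - 7) - 823 = -7*(-6) - 823 = 42 - 823 = -781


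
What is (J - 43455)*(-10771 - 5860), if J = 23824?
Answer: 326483161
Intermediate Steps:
(J - 43455)*(-10771 - 5860) = (23824 - 43455)*(-10771 - 5860) = -19631*(-16631) = 326483161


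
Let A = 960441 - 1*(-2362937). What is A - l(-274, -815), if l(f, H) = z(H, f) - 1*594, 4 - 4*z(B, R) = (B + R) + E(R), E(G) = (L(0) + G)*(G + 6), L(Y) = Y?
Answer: 13368227/4 ≈ 3.3421e+6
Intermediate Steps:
E(G) = G*(6 + G) (E(G) = (0 + G)*(G + 6) = G*(6 + G))
z(B, R) = 1 - B/4 - R/4 - R*(6 + R)/4 (z(B, R) = 1 - ((B + R) + R*(6 + R))/4 = 1 - (B + R + R*(6 + R))/4 = 1 + (-B/4 - R/4 - R*(6 + R)/4) = 1 - B/4 - R/4 - R*(6 + R)/4)
A = 3323378 (A = 960441 + 2362937 = 3323378)
l(f, H) = -593 - 7*f/4 - H/4 - f²/4 (l(f, H) = (1 - 7*f/4 - H/4 - f²/4) - 1*594 = (1 - 7*f/4 - H/4 - f²/4) - 594 = -593 - 7*f/4 - H/4 - f²/4)
A - l(-274, -815) = 3323378 - (-593 - 7/4*(-274) - ¼*(-815) - ¼*(-274)²) = 3323378 - (-593 + 959/2 + 815/4 - ¼*75076) = 3323378 - (-593 + 959/2 + 815/4 - 18769) = 3323378 - 1*(-74715/4) = 3323378 + 74715/4 = 13368227/4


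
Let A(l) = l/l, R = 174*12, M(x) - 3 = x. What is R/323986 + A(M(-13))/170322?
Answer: 177978161/27590971746 ≈ 0.0064506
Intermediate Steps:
M(x) = 3 + x
R = 2088
A(l) = 1
R/323986 + A(M(-13))/170322 = 2088/323986 + 1/170322 = 2088*(1/323986) + 1*(1/170322) = 1044/161993 + 1/170322 = 177978161/27590971746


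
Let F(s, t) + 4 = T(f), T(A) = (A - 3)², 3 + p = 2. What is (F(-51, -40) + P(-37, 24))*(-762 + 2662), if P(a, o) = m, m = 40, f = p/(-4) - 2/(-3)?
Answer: 2759275/36 ≈ 76647.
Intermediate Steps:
p = -1 (p = -3 + 2 = -1)
f = 11/12 (f = -1/(-4) - 2/(-3) = -1*(-¼) - 2*(-⅓) = ¼ + ⅔ = 11/12 ≈ 0.91667)
T(A) = (-3 + A)²
F(s, t) = 49/144 (F(s, t) = -4 + (-3 + 11/12)² = -4 + (-25/12)² = -4 + 625/144 = 49/144)
P(a, o) = 40
(F(-51, -40) + P(-37, 24))*(-762 + 2662) = (49/144 + 40)*(-762 + 2662) = (5809/144)*1900 = 2759275/36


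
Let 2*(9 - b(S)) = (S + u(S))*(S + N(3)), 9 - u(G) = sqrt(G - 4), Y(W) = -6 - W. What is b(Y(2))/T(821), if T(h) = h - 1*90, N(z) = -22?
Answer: 24/731 - 30*I*sqrt(3)/731 ≈ 0.032832 - 0.071083*I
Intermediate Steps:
T(h) = -90 + h (T(h) = h - 90 = -90 + h)
u(G) = 9 - sqrt(-4 + G) (u(G) = 9 - sqrt(G - 4) = 9 - sqrt(-4 + G))
b(S) = 9 - (-22 + S)*(9 + S - sqrt(-4 + S))/2 (b(S) = 9 - (S + (9 - sqrt(-4 + S)))*(S - 22)/2 = 9 - (9 + S - sqrt(-4 + S))*(-22 + S)/2 = 9 - (-22 + S)*(9 + S - sqrt(-4 + S))/2)
b(Y(2))/T(821) = (108 - 11*sqrt(-4 + (-6 - 1*2)) - (-6 - 1*2)**2/2 + 13*(-6 - 1*2)/2 + (-6 - 1*2)*sqrt(-4 + (-6 - 1*2))/2)/(-90 + 821) = (108 - 11*sqrt(-4 + (-6 - 2)) - (-6 - 2)**2/2 + 13*(-6 - 2)/2 + (-6 - 2)*sqrt(-4 + (-6 - 2))/2)/731 = (108 - 11*sqrt(-4 - 8) - 1/2*(-8)**2 + (13/2)*(-8) + (1/2)*(-8)*sqrt(-4 - 8))*(1/731) = (108 - 22*I*sqrt(3) - 1/2*64 - 52 + (1/2)*(-8)*sqrt(-12))*(1/731) = (108 - 22*I*sqrt(3) - 32 - 52 + (1/2)*(-8)*(2*I*sqrt(3)))*(1/731) = (108 - 22*I*sqrt(3) - 32 - 52 - 8*I*sqrt(3))*(1/731) = (24 - 30*I*sqrt(3))*(1/731) = 24/731 - 30*I*sqrt(3)/731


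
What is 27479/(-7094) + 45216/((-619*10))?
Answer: -245428657/21955930 ≈ -11.178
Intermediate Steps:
27479/(-7094) + 45216/((-619*10)) = 27479*(-1/7094) + 45216/(-6190) = -27479/7094 + 45216*(-1/6190) = -27479/7094 - 22608/3095 = -245428657/21955930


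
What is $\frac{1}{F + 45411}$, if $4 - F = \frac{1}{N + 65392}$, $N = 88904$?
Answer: $\frac{154296}{7007352839} \approx 2.2019 \cdot 10^{-5}$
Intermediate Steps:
$F = \frac{617183}{154296}$ ($F = 4 - \frac{1}{88904 + 65392} = 4 - \frac{1}{154296} = \frac{617183}{154296} \approx 4.0$)
$\frac{1}{F + 45411} = \frac{1}{\frac{617183}{154296} + 45411} = \frac{1}{\frac{7007352839}{154296}} = \frac{154296}{7007352839}$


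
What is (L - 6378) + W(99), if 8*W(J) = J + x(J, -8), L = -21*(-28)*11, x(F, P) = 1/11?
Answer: 4505/44 ≈ 102.39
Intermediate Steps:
x(F, P) = 1/11
L = 6468 (L = 588*11 = 6468)
W(J) = 1/88 + J/8 (W(J) = (J + 1/11)/8 = (1/11 + J)/8 = 1/88 + J/8)
(L - 6378) + W(99) = (6468 - 6378) + (1/88 + (⅛)*99) = 90 + (1/88 + 99/8) = 90 + 545/44 = 4505/44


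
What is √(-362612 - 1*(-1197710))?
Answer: √835098 ≈ 913.84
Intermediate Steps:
√(-362612 - 1*(-1197710)) = √(-362612 + 1197710) = √835098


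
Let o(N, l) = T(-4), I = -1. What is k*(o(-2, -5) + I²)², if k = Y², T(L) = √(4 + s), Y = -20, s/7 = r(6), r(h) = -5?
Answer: -12000 + 800*I*√31 ≈ -12000.0 + 4454.2*I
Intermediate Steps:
s = -35 (s = 7*(-5) = -35)
T(L) = I*√31 (T(L) = √(4 - 35) = √(-31) = I*√31)
k = 400 (k = (-20)² = 400)
o(N, l) = I*√31
k*(o(-2, -5) + I²)² = 400*(I*√31 + (-1)²)² = 400*(I*√31 + 1)² = 400*(1 + I*√31)²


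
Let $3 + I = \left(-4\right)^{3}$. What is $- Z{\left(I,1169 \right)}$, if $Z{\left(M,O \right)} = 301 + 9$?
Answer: $-310$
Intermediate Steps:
$I = -67$ ($I = -3 + \left(-4\right)^{3} = -3 - 64 = -67$)
$Z{\left(M,O \right)} = 310$
$- Z{\left(I,1169 \right)} = \left(-1\right) 310 = -310$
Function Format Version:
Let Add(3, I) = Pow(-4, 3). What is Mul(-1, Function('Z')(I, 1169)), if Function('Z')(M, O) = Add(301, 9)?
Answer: -310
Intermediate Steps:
I = -67 (I = Add(-3, Pow(-4, 3)) = Add(-3, -64) = -67)
Function('Z')(M, O) = 310
Mul(-1, Function('Z')(I, 1169)) = Mul(-1, 310) = -310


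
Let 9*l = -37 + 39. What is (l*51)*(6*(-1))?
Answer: -68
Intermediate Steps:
l = 2/9 (l = (-37 + 39)/9 = (⅑)*2 = 2/9 ≈ 0.22222)
(l*51)*(6*(-1)) = ((2/9)*51)*(6*(-1)) = (34/3)*(-6) = -68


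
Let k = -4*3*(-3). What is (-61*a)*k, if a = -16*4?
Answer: 140544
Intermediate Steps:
a = -64
k = 36 (k = -12*(-3) = 36)
(-61*a)*k = -61*(-64)*36 = 3904*36 = 140544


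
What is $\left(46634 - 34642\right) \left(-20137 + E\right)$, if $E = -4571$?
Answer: $-296298336$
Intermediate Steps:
$\left(46634 - 34642\right) \left(-20137 + E\right) = \left(46634 - 34642\right) \left(-20137 - 4571\right) = 11992 \left(-24708\right) = -296298336$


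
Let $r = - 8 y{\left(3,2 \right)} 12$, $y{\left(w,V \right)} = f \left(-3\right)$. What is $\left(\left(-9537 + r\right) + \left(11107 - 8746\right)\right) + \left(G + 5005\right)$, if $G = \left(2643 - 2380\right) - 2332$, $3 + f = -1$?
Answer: $-5392$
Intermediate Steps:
$f = -4$ ($f = -3 - 1 = -4$)
$y{\left(w,V \right)} = 12$ ($y{\left(w,V \right)} = \left(-4\right) \left(-3\right) = 12$)
$r = -1152$ ($r = \left(-8\right) 12 \cdot 12 = \left(-96\right) 12 = -1152$)
$G = -2069$ ($G = 263 - 2332 = -2069$)
$\left(\left(-9537 + r\right) + \left(11107 - 8746\right)\right) + \left(G + 5005\right) = \left(\left(-9537 - 1152\right) + \left(11107 - 8746\right)\right) + \left(-2069 + 5005\right) = \left(-10689 + \left(11107 - 8746\right)\right) + 2936 = \left(-10689 + 2361\right) + 2936 = -8328 + 2936 = -5392$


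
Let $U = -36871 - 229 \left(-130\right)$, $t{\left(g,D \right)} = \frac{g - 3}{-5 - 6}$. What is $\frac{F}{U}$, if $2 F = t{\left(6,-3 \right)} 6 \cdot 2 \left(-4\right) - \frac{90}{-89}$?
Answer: $- \frac{767}{772431} \approx -0.00099297$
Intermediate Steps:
$t{\left(g,D \right)} = \frac{3}{11} - \frac{g}{11}$ ($t{\left(g,D \right)} = \frac{-3 + g}{-11} = \left(-3 + g\right) \left(- \frac{1}{11}\right) = \frac{3}{11} - \frac{g}{11}$)
$F = \frac{6903}{979}$ ($F = \frac{\left(\frac{3}{11} - \frac{6}{11}\right) 6 \cdot 2 \left(-4\right) - \frac{90}{-89}}{2} = \frac{\left(\frac{3}{11} - \frac{6}{11}\right) 12 \left(-4\right) - - \frac{90}{89}}{2} = \frac{\left(- \frac{3}{11}\right) \left(-48\right) + \frac{90}{89}}{2} = \frac{\frac{144}{11} + \frac{90}{89}}{2} = \frac{1}{2} \cdot \frac{13806}{979} = \frac{6903}{979} \approx 7.0511$)
$U = -7101$ ($U = -36871 - -29770 = -36871 + 29770 = -7101$)
$\frac{F}{U} = \frac{6903}{979 \left(-7101\right)} = \frac{6903}{979} \left(- \frac{1}{7101}\right) = - \frac{767}{772431}$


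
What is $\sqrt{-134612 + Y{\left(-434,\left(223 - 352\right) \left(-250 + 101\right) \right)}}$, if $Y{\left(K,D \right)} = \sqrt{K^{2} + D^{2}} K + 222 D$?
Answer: $\sqrt{4132450 - 434 \sqrt{369635197}} \approx 2052.2 i$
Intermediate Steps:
$Y{\left(K,D \right)} = 222 D + K \sqrt{D^{2} + K^{2}}$ ($Y{\left(K,D \right)} = \sqrt{D^{2} + K^{2}} K + 222 D = K \sqrt{D^{2} + K^{2}} + 222 D = 222 D + K \sqrt{D^{2} + K^{2}}$)
$\sqrt{-134612 + Y{\left(-434,\left(223 - 352\right) \left(-250 + 101\right) \right)}} = \sqrt{-134612 + \left(222 \left(223 - 352\right) \left(-250 + 101\right) - 434 \sqrt{\left(\left(223 - 352\right) \left(-250 + 101\right)\right)^{2} + \left(-434\right)^{2}}\right)} = \sqrt{-134612 + \left(222 \left(\left(-129\right) \left(-149\right)\right) - 434 \sqrt{\left(\left(-129\right) \left(-149\right)\right)^{2} + 188356}\right)} = \sqrt{-134612 + \left(222 \cdot 19221 - 434 \sqrt{19221^{2} + 188356}\right)} = \sqrt{-134612 + \left(4267062 - 434 \sqrt{369446841 + 188356}\right)} = \sqrt{-134612 + \left(4267062 - 434 \sqrt{369635197}\right)} = \sqrt{4132450 - 434 \sqrt{369635197}}$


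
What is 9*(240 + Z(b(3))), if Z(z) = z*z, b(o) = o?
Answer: 2241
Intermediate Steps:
Z(z) = z²
9*(240 + Z(b(3))) = 9*(240 + 3²) = 9*(240 + 9) = 9*249 = 2241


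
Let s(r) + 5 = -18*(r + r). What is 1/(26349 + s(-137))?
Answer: 1/31276 ≈ 3.1973e-5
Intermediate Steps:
s(r) = -5 - 36*r (s(r) = -5 - 18*(r + r) = -5 - 36*r)
1/(26349 + s(-137)) = 1/(26349 + (-5 - 36*(-137))) = 1/(26349 + (-5 + 4932)) = 1/(26349 + 4927) = 1/31276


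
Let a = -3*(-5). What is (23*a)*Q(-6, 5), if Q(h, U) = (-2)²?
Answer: 1380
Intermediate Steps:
Q(h, U) = 4
a = 15
(23*a)*Q(-6, 5) = (23*15)*4 = 345*4 = 1380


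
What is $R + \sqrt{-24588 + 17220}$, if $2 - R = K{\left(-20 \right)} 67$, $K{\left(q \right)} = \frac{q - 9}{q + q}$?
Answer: $- \frac{1863}{40} + 2 i \sqrt{1842} \approx -46.575 + 85.837 i$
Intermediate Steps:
$K{\left(q \right)} = \frac{-9 + q}{2 q}$
$R = - \frac{1863}{40}$ ($R = 2 - \frac{-9 - 20}{2 \left(-20\right)} 67 = 2 - \frac{1}{2} \left(- \frac{1}{20}\right) \left(-29\right) 67 = 2 - \frac{29}{40} \cdot 67 = 2 - \frac{1943}{40} = - \frac{1863}{40} \approx -46.575$)
$R + \sqrt{-24588 + 17220} = - \frac{1863}{40} + \sqrt{-24588 + 17220} = - \frac{1863}{40} + \sqrt{-7368} = - \frac{1863}{40} + 2 i \sqrt{1842}$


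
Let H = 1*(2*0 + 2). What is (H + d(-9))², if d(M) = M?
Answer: 49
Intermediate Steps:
H = 2 (H = 1*(0 + 2) = 1*2 = 2)
(H + d(-9))² = (2 - 9)² = (-7)² = 49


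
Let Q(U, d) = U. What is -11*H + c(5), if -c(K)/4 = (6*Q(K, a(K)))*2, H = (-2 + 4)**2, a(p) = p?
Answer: -284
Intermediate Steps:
H = 4 (H = 2**2 = 4)
c(K) = -48*K (c(K) = -4*6*K*2 = -48*K)
-11*H + c(5) = -11*4 - 48*5 = -44 - 240 = -284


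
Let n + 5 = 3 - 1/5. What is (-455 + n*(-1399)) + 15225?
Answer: 89239/5 ≈ 17848.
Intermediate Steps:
n = -11/5 (n = -5 + (3 - 1/5) = -5 + (3 - 1*⅕) = -5 + (3 - ⅕) = -5 + 14/5 = -11/5 ≈ -2.2000)
(-455 + n*(-1399)) + 15225 = (-455 - 11/5*(-1399)) + 15225 = (-455 + 15389/5) + 15225 = 13114/5 + 15225 = 89239/5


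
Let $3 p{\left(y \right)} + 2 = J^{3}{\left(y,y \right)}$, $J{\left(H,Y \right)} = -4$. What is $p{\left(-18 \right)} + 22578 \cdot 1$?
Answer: $22556$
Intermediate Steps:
$p{\left(y \right)} = -22$ ($p{\left(y \right)} = - \frac{2}{3} + \frac{\left(-4\right)^{3}}{3} = - \frac{2}{3} + \frac{1}{3} \left(-64\right) = - \frac{2}{3} - \frac{64}{3} = -22$)
$p{\left(-18 \right)} + 22578 \cdot 1 = -22 + 22578 \cdot 1 = -22 + 22578 = 22556$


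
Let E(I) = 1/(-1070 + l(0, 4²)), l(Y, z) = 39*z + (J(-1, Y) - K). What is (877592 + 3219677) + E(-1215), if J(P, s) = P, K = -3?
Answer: 1819187435/444 ≈ 4.0973e+6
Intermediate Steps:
l(Y, z) = 2 + 39*z (l(Y, z) = 39*z + (-1 - 1*(-3)) = 39*z + (-1 + 3) = 39*z + 2 = 2 + 39*z)
E(I) = -1/444 (E(I) = 1/(-1070 + (2 + 39*4²)) = 1/(-1070 + (2 + 39*16)) = 1/(-1070 + (2 + 624)) = 1/(-1070 + 626) = 1/(-444) = -1/444)
(877592 + 3219677) + E(-1215) = (877592 + 3219677) - 1/444 = 4097269 - 1/444 = 1819187435/444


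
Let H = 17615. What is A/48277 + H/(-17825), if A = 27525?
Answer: -3128402/7482935 ≈ -0.41807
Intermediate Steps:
A/48277 + H/(-17825) = 27525/48277 + 17615/(-17825) = 27525*(1/48277) + 17615*(-1/17825) = 27525/48277 - 3523/3565 = -3128402/7482935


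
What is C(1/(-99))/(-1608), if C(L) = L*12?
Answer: 1/13266 ≈ 7.5381e-5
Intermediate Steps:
C(L) = 12*L
C(1/(-99))/(-1608) = (12/(-99))/(-1608) = (12*(-1/99))*(-1/1608) = -4/33*(-1/1608) = 1/13266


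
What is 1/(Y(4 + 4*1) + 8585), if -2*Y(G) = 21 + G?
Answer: 2/17141 ≈ 0.00011668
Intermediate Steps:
Y(G) = -21/2 - G/2 (Y(G) = -(21 + G)/2 = -21/2 - G/2)
1/(Y(4 + 4*1) + 8585) = 1/((-21/2 - (4 + 4*1)/2) + 8585) = 1/((-21/2 - (4 + 4)/2) + 8585) = 1/((-21/2 - ½*8) + 8585) = 1/((-21/2 - 4) + 8585) = 1/(-29/2 + 8585) = 1/(17141/2) = 2/17141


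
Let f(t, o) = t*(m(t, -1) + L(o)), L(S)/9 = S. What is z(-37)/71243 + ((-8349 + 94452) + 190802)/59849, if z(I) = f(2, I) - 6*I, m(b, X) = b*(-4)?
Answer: 19700012375/4263822307 ≈ 4.6203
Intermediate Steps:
m(b, X) = -4*b
L(S) = 9*S
f(t, o) = t*(-4*t + 9*o)
z(I) = -16 + 12*I (z(I) = 2*(-4*2 + 9*I) - 6*I = 2*(-8 + 9*I) - 6*I = (-16 + 18*I) - 6*I = -16 + 12*I)
z(-37)/71243 + ((-8349 + 94452) + 190802)/59849 = (-16 + 12*(-37))/71243 + ((-8349 + 94452) + 190802)/59849 = (-16 - 444)*(1/71243) + (86103 + 190802)*(1/59849) = -460*1/71243 + 276905*(1/59849) = -460/71243 + 276905/59849 = 19700012375/4263822307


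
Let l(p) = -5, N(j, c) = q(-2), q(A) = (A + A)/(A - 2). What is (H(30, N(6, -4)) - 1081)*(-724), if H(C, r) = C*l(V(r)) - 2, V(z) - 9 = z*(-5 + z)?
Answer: 892692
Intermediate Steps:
V(z) = 9 + z*(-5 + z)
q(A) = 2*A/(-2 + A) (q(A) = (2*A)/(-2 + A) = 2*A/(-2 + A))
N(j, c) = 1 (N(j, c) = 2*(-2)/(-2 - 2) = 2*(-2)/(-4) = 2*(-2)*(-¼) = 1)
H(C, r) = -2 - 5*C (H(C, r) = C*(-5) - 2 = -5*C - 2 = -2 - 5*C)
(H(30, N(6, -4)) - 1081)*(-724) = ((-2 - 5*30) - 1081)*(-724) = ((-2 - 150) - 1081)*(-724) = (-152 - 1081)*(-724) = -1233*(-724) = 892692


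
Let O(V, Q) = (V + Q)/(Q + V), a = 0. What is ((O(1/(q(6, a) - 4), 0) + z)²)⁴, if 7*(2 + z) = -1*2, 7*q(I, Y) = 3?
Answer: 43046721/5764801 ≈ 7.4672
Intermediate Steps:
q(I, Y) = 3/7 (q(I, Y) = (⅐)*3 = 3/7)
z = -16/7 (z = -2 + (-1*2)/7 = -2 + (⅐)*(-2) = -2 - 2/7 = -16/7 ≈ -2.2857)
O(V, Q) = 1 (O(V, Q) = (Q + V)/(Q + V) = 1)
((O(1/(q(6, a) - 4), 0) + z)²)⁴ = ((1 - 16/7)²)⁴ = ((-9/7)²)⁴ = (81/49)⁴ = 43046721/5764801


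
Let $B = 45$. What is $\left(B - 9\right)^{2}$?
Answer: $1296$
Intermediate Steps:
$\left(B - 9\right)^{2} = \left(45 - 9\right)^{2} = 36^{2} = 1296$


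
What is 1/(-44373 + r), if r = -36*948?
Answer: -1/78501 ≈ -1.2739e-5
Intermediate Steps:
r = -34128
1/(-44373 + r) = 1/(-44373 - 34128) = 1/(-78501) = -1/78501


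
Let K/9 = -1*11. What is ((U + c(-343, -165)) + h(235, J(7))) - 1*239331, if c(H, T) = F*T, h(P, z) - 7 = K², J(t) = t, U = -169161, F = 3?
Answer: -399179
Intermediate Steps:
K = -99 (K = 9*(-1*11) = 9*(-11) = -99)
h(P, z) = 9808 (h(P, z) = 7 + (-99)² = 7 + 9801 = 9808)
c(H, T) = 3*T
((U + c(-343, -165)) + h(235, J(7))) - 1*239331 = ((-169161 + 3*(-165)) + 9808) - 1*239331 = ((-169161 - 495) + 9808) - 239331 = (-169656 + 9808) - 239331 = -159848 - 239331 = -399179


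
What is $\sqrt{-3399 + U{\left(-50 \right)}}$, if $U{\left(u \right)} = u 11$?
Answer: $i \sqrt{3949} \approx 62.841 i$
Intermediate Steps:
$U{\left(u \right)} = 11 u$
$\sqrt{-3399 + U{\left(-50 \right)}} = \sqrt{-3399 + 11 \left(-50\right)} = \sqrt{-3399 - 550} = \sqrt{-3949} = i \sqrt{3949}$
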